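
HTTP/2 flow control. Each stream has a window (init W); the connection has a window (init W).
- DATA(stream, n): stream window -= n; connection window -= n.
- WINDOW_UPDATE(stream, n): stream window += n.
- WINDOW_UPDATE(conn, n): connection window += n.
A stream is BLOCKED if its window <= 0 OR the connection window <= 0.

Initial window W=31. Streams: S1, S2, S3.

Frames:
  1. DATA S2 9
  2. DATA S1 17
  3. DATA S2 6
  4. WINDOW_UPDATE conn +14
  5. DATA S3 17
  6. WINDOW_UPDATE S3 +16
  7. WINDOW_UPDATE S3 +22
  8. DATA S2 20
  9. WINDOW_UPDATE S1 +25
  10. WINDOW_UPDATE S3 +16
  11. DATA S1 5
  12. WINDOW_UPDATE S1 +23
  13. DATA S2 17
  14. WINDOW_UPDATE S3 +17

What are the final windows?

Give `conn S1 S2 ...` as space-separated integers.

Op 1: conn=22 S1=31 S2=22 S3=31 blocked=[]
Op 2: conn=5 S1=14 S2=22 S3=31 blocked=[]
Op 3: conn=-1 S1=14 S2=16 S3=31 blocked=[1, 2, 3]
Op 4: conn=13 S1=14 S2=16 S3=31 blocked=[]
Op 5: conn=-4 S1=14 S2=16 S3=14 blocked=[1, 2, 3]
Op 6: conn=-4 S1=14 S2=16 S3=30 blocked=[1, 2, 3]
Op 7: conn=-4 S1=14 S2=16 S3=52 blocked=[1, 2, 3]
Op 8: conn=-24 S1=14 S2=-4 S3=52 blocked=[1, 2, 3]
Op 9: conn=-24 S1=39 S2=-4 S3=52 blocked=[1, 2, 3]
Op 10: conn=-24 S1=39 S2=-4 S3=68 blocked=[1, 2, 3]
Op 11: conn=-29 S1=34 S2=-4 S3=68 blocked=[1, 2, 3]
Op 12: conn=-29 S1=57 S2=-4 S3=68 blocked=[1, 2, 3]
Op 13: conn=-46 S1=57 S2=-21 S3=68 blocked=[1, 2, 3]
Op 14: conn=-46 S1=57 S2=-21 S3=85 blocked=[1, 2, 3]

Answer: -46 57 -21 85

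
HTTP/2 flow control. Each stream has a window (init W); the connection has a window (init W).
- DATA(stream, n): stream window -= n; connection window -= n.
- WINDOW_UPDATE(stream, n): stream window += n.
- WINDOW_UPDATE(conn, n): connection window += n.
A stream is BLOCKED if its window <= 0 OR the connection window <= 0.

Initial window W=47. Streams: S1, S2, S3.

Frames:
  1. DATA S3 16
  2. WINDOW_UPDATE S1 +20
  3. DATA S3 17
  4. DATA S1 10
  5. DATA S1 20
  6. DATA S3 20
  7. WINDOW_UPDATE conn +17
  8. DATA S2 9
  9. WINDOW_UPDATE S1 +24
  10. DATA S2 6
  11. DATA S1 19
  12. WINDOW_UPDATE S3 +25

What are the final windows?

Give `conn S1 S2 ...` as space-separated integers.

Answer: -53 42 32 19

Derivation:
Op 1: conn=31 S1=47 S2=47 S3=31 blocked=[]
Op 2: conn=31 S1=67 S2=47 S3=31 blocked=[]
Op 3: conn=14 S1=67 S2=47 S3=14 blocked=[]
Op 4: conn=4 S1=57 S2=47 S3=14 blocked=[]
Op 5: conn=-16 S1=37 S2=47 S3=14 blocked=[1, 2, 3]
Op 6: conn=-36 S1=37 S2=47 S3=-6 blocked=[1, 2, 3]
Op 7: conn=-19 S1=37 S2=47 S3=-6 blocked=[1, 2, 3]
Op 8: conn=-28 S1=37 S2=38 S3=-6 blocked=[1, 2, 3]
Op 9: conn=-28 S1=61 S2=38 S3=-6 blocked=[1, 2, 3]
Op 10: conn=-34 S1=61 S2=32 S3=-6 blocked=[1, 2, 3]
Op 11: conn=-53 S1=42 S2=32 S3=-6 blocked=[1, 2, 3]
Op 12: conn=-53 S1=42 S2=32 S3=19 blocked=[1, 2, 3]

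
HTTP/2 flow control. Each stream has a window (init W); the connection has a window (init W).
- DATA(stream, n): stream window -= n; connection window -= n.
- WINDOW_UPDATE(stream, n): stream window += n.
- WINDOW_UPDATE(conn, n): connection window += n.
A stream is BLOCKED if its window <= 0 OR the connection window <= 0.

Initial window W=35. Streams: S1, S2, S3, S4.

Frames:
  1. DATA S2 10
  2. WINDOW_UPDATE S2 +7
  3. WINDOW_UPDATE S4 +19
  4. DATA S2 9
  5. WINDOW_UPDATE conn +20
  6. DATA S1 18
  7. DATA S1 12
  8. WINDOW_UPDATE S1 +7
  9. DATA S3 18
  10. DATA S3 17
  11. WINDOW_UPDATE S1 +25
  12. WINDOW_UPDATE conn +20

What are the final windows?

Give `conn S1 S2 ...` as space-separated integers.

Answer: -9 37 23 0 54

Derivation:
Op 1: conn=25 S1=35 S2=25 S3=35 S4=35 blocked=[]
Op 2: conn=25 S1=35 S2=32 S3=35 S4=35 blocked=[]
Op 3: conn=25 S1=35 S2=32 S3=35 S4=54 blocked=[]
Op 4: conn=16 S1=35 S2=23 S3=35 S4=54 blocked=[]
Op 5: conn=36 S1=35 S2=23 S3=35 S4=54 blocked=[]
Op 6: conn=18 S1=17 S2=23 S3=35 S4=54 blocked=[]
Op 7: conn=6 S1=5 S2=23 S3=35 S4=54 blocked=[]
Op 8: conn=6 S1=12 S2=23 S3=35 S4=54 blocked=[]
Op 9: conn=-12 S1=12 S2=23 S3=17 S4=54 blocked=[1, 2, 3, 4]
Op 10: conn=-29 S1=12 S2=23 S3=0 S4=54 blocked=[1, 2, 3, 4]
Op 11: conn=-29 S1=37 S2=23 S3=0 S4=54 blocked=[1, 2, 3, 4]
Op 12: conn=-9 S1=37 S2=23 S3=0 S4=54 blocked=[1, 2, 3, 4]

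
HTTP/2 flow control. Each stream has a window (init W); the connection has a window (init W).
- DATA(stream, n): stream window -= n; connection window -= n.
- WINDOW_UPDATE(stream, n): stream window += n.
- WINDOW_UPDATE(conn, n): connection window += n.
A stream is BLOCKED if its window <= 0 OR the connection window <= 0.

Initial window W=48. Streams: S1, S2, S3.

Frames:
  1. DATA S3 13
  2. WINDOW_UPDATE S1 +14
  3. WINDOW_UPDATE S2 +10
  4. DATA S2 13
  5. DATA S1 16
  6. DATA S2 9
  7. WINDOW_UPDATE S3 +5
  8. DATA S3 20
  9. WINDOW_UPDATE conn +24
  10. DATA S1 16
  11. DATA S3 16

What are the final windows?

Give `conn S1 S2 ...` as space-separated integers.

Answer: -31 30 36 4

Derivation:
Op 1: conn=35 S1=48 S2=48 S3=35 blocked=[]
Op 2: conn=35 S1=62 S2=48 S3=35 blocked=[]
Op 3: conn=35 S1=62 S2=58 S3=35 blocked=[]
Op 4: conn=22 S1=62 S2=45 S3=35 blocked=[]
Op 5: conn=6 S1=46 S2=45 S3=35 blocked=[]
Op 6: conn=-3 S1=46 S2=36 S3=35 blocked=[1, 2, 3]
Op 7: conn=-3 S1=46 S2=36 S3=40 blocked=[1, 2, 3]
Op 8: conn=-23 S1=46 S2=36 S3=20 blocked=[1, 2, 3]
Op 9: conn=1 S1=46 S2=36 S3=20 blocked=[]
Op 10: conn=-15 S1=30 S2=36 S3=20 blocked=[1, 2, 3]
Op 11: conn=-31 S1=30 S2=36 S3=4 blocked=[1, 2, 3]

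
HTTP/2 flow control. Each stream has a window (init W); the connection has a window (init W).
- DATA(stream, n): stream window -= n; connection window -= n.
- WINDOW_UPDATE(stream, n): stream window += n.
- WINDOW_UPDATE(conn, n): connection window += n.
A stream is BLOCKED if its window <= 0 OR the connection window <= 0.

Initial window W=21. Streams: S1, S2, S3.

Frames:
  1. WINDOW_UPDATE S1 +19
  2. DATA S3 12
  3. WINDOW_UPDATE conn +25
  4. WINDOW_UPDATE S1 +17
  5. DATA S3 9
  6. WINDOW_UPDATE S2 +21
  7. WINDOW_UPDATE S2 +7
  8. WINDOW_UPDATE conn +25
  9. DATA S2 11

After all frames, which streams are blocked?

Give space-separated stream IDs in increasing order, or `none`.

Answer: S3

Derivation:
Op 1: conn=21 S1=40 S2=21 S3=21 blocked=[]
Op 2: conn=9 S1=40 S2=21 S3=9 blocked=[]
Op 3: conn=34 S1=40 S2=21 S3=9 blocked=[]
Op 4: conn=34 S1=57 S2=21 S3=9 blocked=[]
Op 5: conn=25 S1=57 S2=21 S3=0 blocked=[3]
Op 6: conn=25 S1=57 S2=42 S3=0 blocked=[3]
Op 7: conn=25 S1=57 S2=49 S3=0 blocked=[3]
Op 8: conn=50 S1=57 S2=49 S3=0 blocked=[3]
Op 9: conn=39 S1=57 S2=38 S3=0 blocked=[3]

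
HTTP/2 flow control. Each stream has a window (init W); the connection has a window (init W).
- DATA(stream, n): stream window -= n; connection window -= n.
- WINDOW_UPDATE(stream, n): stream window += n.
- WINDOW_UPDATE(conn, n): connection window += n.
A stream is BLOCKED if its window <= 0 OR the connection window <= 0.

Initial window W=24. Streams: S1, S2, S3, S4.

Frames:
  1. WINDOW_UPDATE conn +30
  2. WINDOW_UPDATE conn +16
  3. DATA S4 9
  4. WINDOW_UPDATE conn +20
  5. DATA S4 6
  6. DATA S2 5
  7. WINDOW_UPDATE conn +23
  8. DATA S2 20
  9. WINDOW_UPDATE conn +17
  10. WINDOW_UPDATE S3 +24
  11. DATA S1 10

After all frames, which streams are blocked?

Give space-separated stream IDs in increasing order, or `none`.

Answer: S2

Derivation:
Op 1: conn=54 S1=24 S2=24 S3=24 S4=24 blocked=[]
Op 2: conn=70 S1=24 S2=24 S3=24 S4=24 blocked=[]
Op 3: conn=61 S1=24 S2=24 S3=24 S4=15 blocked=[]
Op 4: conn=81 S1=24 S2=24 S3=24 S4=15 blocked=[]
Op 5: conn=75 S1=24 S2=24 S3=24 S4=9 blocked=[]
Op 6: conn=70 S1=24 S2=19 S3=24 S4=9 blocked=[]
Op 7: conn=93 S1=24 S2=19 S3=24 S4=9 blocked=[]
Op 8: conn=73 S1=24 S2=-1 S3=24 S4=9 blocked=[2]
Op 9: conn=90 S1=24 S2=-1 S3=24 S4=9 blocked=[2]
Op 10: conn=90 S1=24 S2=-1 S3=48 S4=9 blocked=[2]
Op 11: conn=80 S1=14 S2=-1 S3=48 S4=9 blocked=[2]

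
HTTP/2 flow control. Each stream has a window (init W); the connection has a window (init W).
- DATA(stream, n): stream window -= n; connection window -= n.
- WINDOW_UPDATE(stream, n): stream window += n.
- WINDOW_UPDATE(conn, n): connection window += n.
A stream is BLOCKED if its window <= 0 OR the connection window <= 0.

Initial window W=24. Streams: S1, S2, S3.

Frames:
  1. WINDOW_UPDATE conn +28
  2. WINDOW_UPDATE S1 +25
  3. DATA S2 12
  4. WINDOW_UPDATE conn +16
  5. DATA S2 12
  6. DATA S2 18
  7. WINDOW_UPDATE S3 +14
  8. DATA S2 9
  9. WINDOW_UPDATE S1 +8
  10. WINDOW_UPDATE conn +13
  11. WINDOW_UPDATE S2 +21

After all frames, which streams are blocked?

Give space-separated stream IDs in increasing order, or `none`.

Op 1: conn=52 S1=24 S2=24 S3=24 blocked=[]
Op 2: conn=52 S1=49 S2=24 S3=24 blocked=[]
Op 3: conn=40 S1=49 S2=12 S3=24 blocked=[]
Op 4: conn=56 S1=49 S2=12 S3=24 blocked=[]
Op 5: conn=44 S1=49 S2=0 S3=24 blocked=[2]
Op 6: conn=26 S1=49 S2=-18 S3=24 blocked=[2]
Op 7: conn=26 S1=49 S2=-18 S3=38 blocked=[2]
Op 8: conn=17 S1=49 S2=-27 S3=38 blocked=[2]
Op 9: conn=17 S1=57 S2=-27 S3=38 blocked=[2]
Op 10: conn=30 S1=57 S2=-27 S3=38 blocked=[2]
Op 11: conn=30 S1=57 S2=-6 S3=38 blocked=[2]

Answer: S2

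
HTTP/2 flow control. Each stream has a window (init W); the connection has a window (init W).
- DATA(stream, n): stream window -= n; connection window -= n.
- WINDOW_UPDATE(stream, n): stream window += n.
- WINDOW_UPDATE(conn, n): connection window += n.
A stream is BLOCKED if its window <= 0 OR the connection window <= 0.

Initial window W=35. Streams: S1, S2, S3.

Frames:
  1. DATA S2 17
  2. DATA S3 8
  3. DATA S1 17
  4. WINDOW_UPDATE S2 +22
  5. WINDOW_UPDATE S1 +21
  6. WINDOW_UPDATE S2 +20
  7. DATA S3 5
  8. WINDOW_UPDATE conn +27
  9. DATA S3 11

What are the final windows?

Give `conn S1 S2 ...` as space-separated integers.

Answer: 4 39 60 11

Derivation:
Op 1: conn=18 S1=35 S2=18 S3=35 blocked=[]
Op 2: conn=10 S1=35 S2=18 S3=27 blocked=[]
Op 3: conn=-7 S1=18 S2=18 S3=27 blocked=[1, 2, 3]
Op 4: conn=-7 S1=18 S2=40 S3=27 blocked=[1, 2, 3]
Op 5: conn=-7 S1=39 S2=40 S3=27 blocked=[1, 2, 3]
Op 6: conn=-7 S1=39 S2=60 S3=27 blocked=[1, 2, 3]
Op 7: conn=-12 S1=39 S2=60 S3=22 blocked=[1, 2, 3]
Op 8: conn=15 S1=39 S2=60 S3=22 blocked=[]
Op 9: conn=4 S1=39 S2=60 S3=11 blocked=[]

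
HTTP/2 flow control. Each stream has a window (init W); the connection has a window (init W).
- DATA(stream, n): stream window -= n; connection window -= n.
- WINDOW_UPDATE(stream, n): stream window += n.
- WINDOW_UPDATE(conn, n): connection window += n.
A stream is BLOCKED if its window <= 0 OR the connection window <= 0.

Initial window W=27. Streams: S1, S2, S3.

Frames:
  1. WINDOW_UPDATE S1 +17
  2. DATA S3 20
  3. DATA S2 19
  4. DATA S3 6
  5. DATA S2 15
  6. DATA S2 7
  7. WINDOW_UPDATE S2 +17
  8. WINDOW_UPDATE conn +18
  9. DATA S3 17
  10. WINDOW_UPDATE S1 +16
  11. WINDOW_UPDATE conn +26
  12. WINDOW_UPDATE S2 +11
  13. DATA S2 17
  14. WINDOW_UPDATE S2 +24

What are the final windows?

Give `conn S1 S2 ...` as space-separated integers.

Op 1: conn=27 S1=44 S2=27 S3=27 blocked=[]
Op 2: conn=7 S1=44 S2=27 S3=7 blocked=[]
Op 3: conn=-12 S1=44 S2=8 S3=7 blocked=[1, 2, 3]
Op 4: conn=-18 S1=44 S2=8 S3=1 blocked=[1, 2, 3]
Op 5: conn=-33 S1=44 S2=-7 S3=1 blocked=[1, 2, 3]
Op 6: conn=-40 S1=44 S2=-14 S3=1 blocked=[1, 2, 3]
Op 7: conn=-40 S1=44 S2=3 S3=1 blocked=[1, 2, 3]
Op 8: conn=-22 S1=44 S2=3 S3=1 blocked=[1, 2, 3]
Op 9: conn=-39 S1=44 S2=3 S3=-16 blocked=[1, 2, 3]
Op 10: conn=-39 S1=60 S2=3 S3=-16 blocked=[1, 2, 3]
Op 11: conn=-13 S1=60 S2=3 S3=-16 blocked=[1, 2, 3]
Op 12: conn=-13 S1=60 S2=14 S3=-16 blocked=[1, 2, 3]
Op 13: conn=-30 S1=60 S2=-3 S3=-16 blocked=[1, 2, 3]
Op 14: conn=-30 S1=60 S2=21 S3=-16 blocked=[1, 2, 3]

Answer: -30 60 21 -16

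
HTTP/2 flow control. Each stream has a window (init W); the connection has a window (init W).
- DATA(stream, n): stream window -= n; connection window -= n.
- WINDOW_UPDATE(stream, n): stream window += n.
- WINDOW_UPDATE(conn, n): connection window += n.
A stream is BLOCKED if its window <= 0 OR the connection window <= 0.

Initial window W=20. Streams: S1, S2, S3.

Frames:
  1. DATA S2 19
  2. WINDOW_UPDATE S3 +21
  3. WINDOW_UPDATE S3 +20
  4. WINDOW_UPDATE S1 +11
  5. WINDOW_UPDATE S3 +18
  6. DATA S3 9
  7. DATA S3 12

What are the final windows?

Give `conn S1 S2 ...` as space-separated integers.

Op 1: conn=1 S1=20 S2=1 S3=20 blocked=[]
Op 2: conn=1 S1=20 S2=1 S3=41 blocked=[]
Op 3: conn=1 S1=20 S2=1 S3=61 blocked=[]
Op 4: conn=1 S1=31 S2=1 S3=61 blocked=[]
Op 5: conn=1 S1=31 S2=1 S3=79 blocked=[]
Op 6: conn=-8 S1=31 S2=1 S3=70 blocked=[1, 2, 3]
Op 7: conn=-20 S1=31 S2=1 S3=58 blocked=[1, 2, 3]

Answer: -20 31 1 58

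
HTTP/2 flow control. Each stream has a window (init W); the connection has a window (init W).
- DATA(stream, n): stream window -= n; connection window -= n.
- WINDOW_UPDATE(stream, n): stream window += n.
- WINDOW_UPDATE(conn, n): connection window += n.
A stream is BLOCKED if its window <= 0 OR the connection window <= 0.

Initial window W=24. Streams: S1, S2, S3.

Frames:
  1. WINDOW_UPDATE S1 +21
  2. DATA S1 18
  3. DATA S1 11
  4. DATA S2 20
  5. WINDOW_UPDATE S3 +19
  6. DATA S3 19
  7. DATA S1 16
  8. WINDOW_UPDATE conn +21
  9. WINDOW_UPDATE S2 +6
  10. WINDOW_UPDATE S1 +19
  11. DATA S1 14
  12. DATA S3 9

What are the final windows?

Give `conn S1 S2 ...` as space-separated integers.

Answer: -62 5 10 15

Derivation:
Op 1: conn=24 S1=45 S2=24 S3=24 blocked=[]
Op 2: conn=6 S1=27 S2=24 S3=24 blocked=[]
Op 3: conn=-5 S1=16 S2=24 S3=24 blocked=[1, 2, 3]
Op 4: conn=-25 S1=16 S2=4 S3=24 blocked=[1, 2, 3]
Op 5: conn=-25 S1=16 S2=4 S3=43 blocked=[1, 2, 3]
Op 6: conn=-44 S1=16 S2=4 S3=24 blocked=[1, 2, 3]
Op 7: conn=-60 S1=0 S2=4 S3=24 blocked=[1, 2, 3]
Op 8: conn=-39 S1=0 S2=4 S3=24 blocked=[1, 2, 3]
Op 9: conn=-39 S1=0 S2=10 S3=24 blocked=[1, 2, 3]
Op 10: conn=-39 S1=19 S2=10 S3=24 blocked=[1, 2, 3]
Op 11: conn=-53 S1=5 S2=10 S3=24 blocked=[1, 2, 3]
Op 12: conn=-62 S1=5 S2=10 S3=15 blocked=[1, 2, 3]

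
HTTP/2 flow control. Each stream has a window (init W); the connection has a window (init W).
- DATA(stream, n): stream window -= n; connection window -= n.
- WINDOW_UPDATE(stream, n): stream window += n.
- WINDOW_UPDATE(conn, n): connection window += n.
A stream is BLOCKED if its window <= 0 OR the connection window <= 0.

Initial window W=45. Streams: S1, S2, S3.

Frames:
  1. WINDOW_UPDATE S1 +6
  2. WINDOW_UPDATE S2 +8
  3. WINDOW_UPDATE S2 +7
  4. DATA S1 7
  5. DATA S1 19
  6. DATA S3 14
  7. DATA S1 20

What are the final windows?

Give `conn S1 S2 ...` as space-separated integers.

Op 1: conn=45 S1=51 S2=45 S3=45 blocked=[]
Op 2: conn=45 S1=51 S2=53 S3=45 blocked=[]
Op 3: conn=45 S1=51 S2=60 S3=45 blocked=[]
Op 4: conn=38 S1=44 S2=60 S3=45 blocked=[]
Op 5: conn=19 S1=25 S2=60 S3=45 blocked=[]
Op 6: conn=5 S1=25 S2=60 S3=31 blocked=[]
Op 7: conn=-15 S1=5 S2=60 S3=31 blocked=[1, 2, 3]

Answer: -15 5 60 31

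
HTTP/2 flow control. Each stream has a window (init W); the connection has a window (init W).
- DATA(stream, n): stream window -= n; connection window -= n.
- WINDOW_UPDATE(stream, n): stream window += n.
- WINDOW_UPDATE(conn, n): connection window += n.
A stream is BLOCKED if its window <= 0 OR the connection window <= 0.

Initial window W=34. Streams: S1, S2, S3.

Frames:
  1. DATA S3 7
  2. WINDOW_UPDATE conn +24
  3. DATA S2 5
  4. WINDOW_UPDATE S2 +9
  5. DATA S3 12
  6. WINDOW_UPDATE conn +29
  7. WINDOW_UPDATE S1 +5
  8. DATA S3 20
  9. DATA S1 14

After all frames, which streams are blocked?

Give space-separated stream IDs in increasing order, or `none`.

Op 1: conn=27 S1=34 S2=34 S3=27 blocked=[]
Op 2: conn=51 S1=34 S2=34 S3=27 blocked=[]
Op 3: conn=46 S1=34 S2=29 S3=27 blocked=[]
Op 4: conn=46 S1=34 S2=38 S3=27 blocked=[]
Op 5: conn=34 S1=34 S2=38 S3=15 blocked=[]
Op 6: conn=63 S1=34 S2=38 S3=15 blocked=[]
Op 7: conn=63 S1=39 S2=38 S3=15 blocked=[]
Op 8: conn=43 S1=39 S2=38 S3=-5 blocked=[3]
Op 9: conn=29 S1=25 S2=38 S3=-5 blocked=[3]

Answer: S3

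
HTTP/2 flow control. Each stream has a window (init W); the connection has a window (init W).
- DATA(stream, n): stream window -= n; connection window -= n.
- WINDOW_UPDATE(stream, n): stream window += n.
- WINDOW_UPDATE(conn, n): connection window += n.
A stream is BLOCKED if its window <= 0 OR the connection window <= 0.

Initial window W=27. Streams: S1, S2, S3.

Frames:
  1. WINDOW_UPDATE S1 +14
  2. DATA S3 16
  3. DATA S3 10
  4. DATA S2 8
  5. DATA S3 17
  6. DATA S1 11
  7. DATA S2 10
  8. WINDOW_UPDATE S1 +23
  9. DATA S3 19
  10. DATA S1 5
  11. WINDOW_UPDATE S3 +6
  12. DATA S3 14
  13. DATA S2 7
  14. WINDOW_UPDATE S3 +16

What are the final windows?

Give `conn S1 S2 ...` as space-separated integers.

Answer: -90 48 2 -27

Derivation:
Op 1: conn=27 S1=41 S2=27 S3=27 blocked=[]
Op 2: conn=11 S1=41 S2=27 S3=11 blocked=[]
Op 3: conn=1 S1=41 S2=27 S3=1 blocked=[]
Op 4: conn=-7 S1=41 S2=19 S3=1 blocked=[1, 2, 3]
Op 5: conn=-24 S1=41 S2=19 S3=-16 blocked=[1, 2, 3]
Op 6: conn=-35 S1=30 S2=19 S3=-16 blocked=[1, 2, 3]
Op 7: conn=-45 S1=30 S2=9 S3=-16 blocked=[1, 2, 3]
Op 8: conn=-45 S1=53 S2=9 S3=-16 blocked=[1, 2, 3]
Op 9: conn=-64 S1=53 S2=9 S3=-35 blocked=[1, 2, 3]
Op 10: conn=-69 S1=48 S2=9 S3=-35 blocked=[1, 2, 3]
Op 11: conn=-69 S1=48 S2=9 S3=-29 blocked=[1, 2, 3]
Op 12: conn=-83 S1=48 S2=9 S3=-43 blocked=[1, 2, 3]
Op 13: conn=-90 S1=48 S2=2 S3=-43 blocked=[1, 2, 3]
Op 14: conn=-90 S1=48 S2=2 S3=-27 blocked=[1, 2, 3]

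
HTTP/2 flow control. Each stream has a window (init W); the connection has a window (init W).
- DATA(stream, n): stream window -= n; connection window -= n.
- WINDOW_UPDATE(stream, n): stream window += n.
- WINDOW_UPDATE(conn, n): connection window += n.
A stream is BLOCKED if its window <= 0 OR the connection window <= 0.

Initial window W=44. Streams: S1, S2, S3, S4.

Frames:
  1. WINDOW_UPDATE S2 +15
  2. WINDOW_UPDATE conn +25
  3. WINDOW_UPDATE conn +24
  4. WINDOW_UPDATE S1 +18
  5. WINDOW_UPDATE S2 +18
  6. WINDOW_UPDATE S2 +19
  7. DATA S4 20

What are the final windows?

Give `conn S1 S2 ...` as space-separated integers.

Op 1: conn=44 S1=44 S2=59 S3=44 S4=44 blocked=[]
Op 2: conn=69 S1=44 S2=59 S3=44 S4=44 blocked=[]
Op 3: conn=93 S1=44 S2=59 S3=44 S4=44 blocked=[]
Op 4: conn=93 S1=62 S2=59 S3=44 S4=44 blocked=[]
Op 5: conn=93 S1=62 S2=77 S3=44 S4=44 blocked=[]
Op 6: conn=93 S1=62 S2=96 S3=44 S4=44 blocked=[]
Op 7: conn=73 S1=62 S2=96 S3=44 S4=24 blocked=[]

Answer: 73 62 96 44 24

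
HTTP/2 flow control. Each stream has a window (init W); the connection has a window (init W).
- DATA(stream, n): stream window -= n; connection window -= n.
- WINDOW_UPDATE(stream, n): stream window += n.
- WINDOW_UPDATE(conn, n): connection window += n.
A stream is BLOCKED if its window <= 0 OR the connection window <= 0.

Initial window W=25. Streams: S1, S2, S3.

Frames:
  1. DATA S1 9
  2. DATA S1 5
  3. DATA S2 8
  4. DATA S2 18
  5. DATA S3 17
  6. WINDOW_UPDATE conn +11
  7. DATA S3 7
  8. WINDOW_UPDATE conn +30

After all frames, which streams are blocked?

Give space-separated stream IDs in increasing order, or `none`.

Op 1: conn=16 S1=16 S2=25 S3=25 blocked=[]
Op 2: conn=11 S1=11 S2=25 S3=25 blocked=[]
Op 3: conn=3 S1=11 S2=17 S3=25 blocked=[]
Op 4: conn=-15 S1=11 S2=-1 S3=25 blocked=[1, 2, 3]
Op 5: conn=-32 S1=11 S2=-1 S3=8 blocked=[1, 2, 3]
Op 6: conn=-21 S1=11 S2=-1 S3=8 blocked=[1, 2, 3]
Op 7: conn=-28 S1=11 S2=-1 S3=1 blocked=[1, 2, 3]
Op 8: conn=2 S1=11 S2=-1 S3=1 blocked=[2]

Answer: S2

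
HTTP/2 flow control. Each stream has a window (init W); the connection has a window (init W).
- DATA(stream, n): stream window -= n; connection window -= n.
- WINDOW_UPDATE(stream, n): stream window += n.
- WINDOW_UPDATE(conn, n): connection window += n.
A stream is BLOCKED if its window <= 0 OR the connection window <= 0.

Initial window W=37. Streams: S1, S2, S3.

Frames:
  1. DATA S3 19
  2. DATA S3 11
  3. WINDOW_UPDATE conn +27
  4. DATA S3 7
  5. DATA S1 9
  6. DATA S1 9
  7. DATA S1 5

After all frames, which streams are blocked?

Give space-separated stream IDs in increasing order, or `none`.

Op 1: conn=18 S1=37 S2=37 S3=18 blocked=[]
Op 2: conn=7 S1=37 S2=37 S3=7 blocked=[]
Op 3: conn=34 S1=37 S2=37 S3=7 blocked=[]
Op 4: conn=27 S1=37 S2=37 S3=0 blocked=[3]
Op 5: conn=18 S1=28 S2=37 S3=0 blocked=[3]
Op 6: conn=9 S1=19 S2=37 S3=0 blocked=[3]
Op 7: conn=4 S1=14 S2=37 S3=0 blocked=[3]

Answer: S3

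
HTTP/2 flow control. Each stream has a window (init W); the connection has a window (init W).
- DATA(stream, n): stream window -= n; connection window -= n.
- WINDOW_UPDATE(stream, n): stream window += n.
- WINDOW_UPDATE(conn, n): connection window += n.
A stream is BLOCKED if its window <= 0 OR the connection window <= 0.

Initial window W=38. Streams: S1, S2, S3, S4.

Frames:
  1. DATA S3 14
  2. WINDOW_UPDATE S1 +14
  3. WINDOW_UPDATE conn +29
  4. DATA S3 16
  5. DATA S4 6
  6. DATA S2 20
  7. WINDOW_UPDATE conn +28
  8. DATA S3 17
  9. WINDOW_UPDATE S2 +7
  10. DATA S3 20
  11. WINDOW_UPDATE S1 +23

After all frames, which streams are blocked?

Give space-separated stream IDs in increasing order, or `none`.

Op 1: conn=24 S1=38 S2=38 S3=24 S4=38 blocked=[]
Op 2: conn=24 S1=52 S2=38 S3=24 S4=38 blocked=[]
Op 3: conn=53 S1=52 S2=38 S3=24 S4=38 blocked=[]
Op 4: conn=37 S1=52 S2=38 S3=8 S4=38 blocked=[]
Op 5: conn=31 S1=52 S2=38 S3=8 S4=32 blocked=[]
Op 6: conn=11 S1=52 S2=18 S3=8 S4=32 blocked=[]
Op 7: conn=39 S1=52 S2=18 S3=8 S4=32 blocked=[]
Op 8: conn=22 S1=52 S2=18 S3=-9 S4=32 blocked=[3]
Op 9: conn=22 S1=52 S2=25 S3=-9 S4=32 blocked=[3]
Op 10: conn=2 S1=52 S2=25 S3=-29 S4=32 blocked=[3]
Op 11: conn=2 S1=75 S2=25 S3=-29 S4=32 blocked=[3]

Answer: S3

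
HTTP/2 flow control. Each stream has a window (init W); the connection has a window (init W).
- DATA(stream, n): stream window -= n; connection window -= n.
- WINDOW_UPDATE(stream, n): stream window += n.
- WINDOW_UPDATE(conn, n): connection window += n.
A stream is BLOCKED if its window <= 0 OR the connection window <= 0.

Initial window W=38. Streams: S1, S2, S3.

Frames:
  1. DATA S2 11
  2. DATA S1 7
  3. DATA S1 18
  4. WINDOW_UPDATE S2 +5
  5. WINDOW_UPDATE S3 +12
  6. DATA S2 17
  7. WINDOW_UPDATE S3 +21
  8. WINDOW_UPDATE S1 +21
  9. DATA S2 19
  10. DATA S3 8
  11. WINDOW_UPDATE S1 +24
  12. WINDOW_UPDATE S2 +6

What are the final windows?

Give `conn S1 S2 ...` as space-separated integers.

Op 1: conn=27 S1=38 S2=27 S3=38 blocked=[]
Op 2: conn=20 S1=31 S2=27 S3=38 blocked=[]
Op 3: conn=2 S1=13 S2=27 S3=38 blocked=[]
Op 4: conn=2 S1=13 S2=32 S3=38 blocked=[]
Op 5: conn=2 S1=13 S2=32 S3=50 blocked=[]
Op 6: conn=-15 S1=13 S2=15 S3=50 blocked=[1, 2, 3]
Op 7: conn=-15 S1=13 S2=15 S3=71 blocked=[1, 2, 3]
Op 8: conn=-15 S1=34 S2=15 S3=71 blocked=[1, 2, 3]
Op 9: conn=-34 S1=34 S2=-4 S3=71 blocked=[1, 2, 3]
Op 10: conn=-42 S1=34 S2=-4 S3=63 blocked=[1, 2, 3]
Op 11: conn=-42 S1=58 S2=-4 S3=63 blocked=[1, 2, 3]
Op 12: conn=-42 S1=58 S2=2 S3=63 blocked=[1, 2, 3]

Answer: -42 58 2 63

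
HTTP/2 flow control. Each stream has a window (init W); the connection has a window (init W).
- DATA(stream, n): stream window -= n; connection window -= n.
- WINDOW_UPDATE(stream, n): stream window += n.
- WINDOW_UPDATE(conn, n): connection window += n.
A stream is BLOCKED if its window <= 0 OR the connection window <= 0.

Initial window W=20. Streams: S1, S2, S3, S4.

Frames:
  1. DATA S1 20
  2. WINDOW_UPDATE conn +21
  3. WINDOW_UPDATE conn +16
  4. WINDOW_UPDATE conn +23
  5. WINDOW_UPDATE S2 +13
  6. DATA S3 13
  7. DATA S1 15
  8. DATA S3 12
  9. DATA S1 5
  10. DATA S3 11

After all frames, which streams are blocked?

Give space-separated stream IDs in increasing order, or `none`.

Answer: S1 S3

Derivation:
Op 1: conn=0 S1=0 S2=20 S3=20 S4=20 blocked=[1, 2, 3, 4]
Op 2: conn=21 S1=0 S2=20 S3=20 S4=20 blocked=[1]
Op 3: conn=37 S1=0 S2=20 S3=20 S4=20 blocked=[1]
Op 4: conn=60 S1=0 S2=20 S3=20 S4=20 blocked=[1]
Op 5: conn=60 S1=0 S2=33 S3=20 S4=20 blocked=[1]
Op 6: conn=47 S1=0 S2=33 S3=7 S4=20 blocked=[1]
Op 7: conn=32 S1=-15 S2=33 S3=7 S4=20 blocked=[1]
Op 8: conn=20 S1=-15 S2=33 S3=-5 S4=20 blocked=[1, 3]
Op 9: conn=15 S1=-20 S2=33 S3=-5 S4=20 blocked=[1, 3]
Op 10: conn=4 S1=-20 S2=33 S3=-16 S4=20 blocked=[1, 3]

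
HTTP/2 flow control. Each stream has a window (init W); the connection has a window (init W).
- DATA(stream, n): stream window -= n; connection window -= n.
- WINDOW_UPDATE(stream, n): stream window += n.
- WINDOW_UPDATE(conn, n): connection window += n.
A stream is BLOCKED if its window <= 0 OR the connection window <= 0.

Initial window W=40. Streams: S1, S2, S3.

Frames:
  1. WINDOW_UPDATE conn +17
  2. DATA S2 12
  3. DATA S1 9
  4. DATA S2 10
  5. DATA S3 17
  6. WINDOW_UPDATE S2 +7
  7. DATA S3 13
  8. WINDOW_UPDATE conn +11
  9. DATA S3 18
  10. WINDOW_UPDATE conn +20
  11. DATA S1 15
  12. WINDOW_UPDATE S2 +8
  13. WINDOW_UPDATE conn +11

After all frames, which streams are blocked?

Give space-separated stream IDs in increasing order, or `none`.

Answer: S3

Derivation:
Op 1: conn=57 S1=40 S2=40 S3=40 blocked=[]
Op 2: conn=45 S1=40 S2=28 S3=40 blocked=[]
Op 3: conn=36 S1=31 S2=28 S3=40 blocked=[]
Op 4: conn=26 S1=31 S2=18 S3=40 blocked=[]
Op 5: conn=9 S1=31 S2=18 S3=23 blocked=[]
Op 6: conn=9 S1=31 S2=25 S3=23 blocked=[]
Op 7: conn=-4 S1=31 S2=25 S3=10 blocked=[1, 2, 3]
Op 8: conn=7 S1=31 S2=25 S3=10 blocked=[]
Op 9: conn=-11 S1=31 S2=25 S3=-8 blocked=[1, 2, 3]
Op 10: conn=9 S1=31 S2=25 S3=-8 blocked=[3]
Op 11: conn=-6 S1=16 S2=25 S3=-8 blocked=[1, 2, 3]
Op 12: conn=-6 S1=16 S2=33 S3=-8 blocked=[1, 2, 3]
Op 13: conn=5 S1=16 S2=33 S3=-8 blocked=[3]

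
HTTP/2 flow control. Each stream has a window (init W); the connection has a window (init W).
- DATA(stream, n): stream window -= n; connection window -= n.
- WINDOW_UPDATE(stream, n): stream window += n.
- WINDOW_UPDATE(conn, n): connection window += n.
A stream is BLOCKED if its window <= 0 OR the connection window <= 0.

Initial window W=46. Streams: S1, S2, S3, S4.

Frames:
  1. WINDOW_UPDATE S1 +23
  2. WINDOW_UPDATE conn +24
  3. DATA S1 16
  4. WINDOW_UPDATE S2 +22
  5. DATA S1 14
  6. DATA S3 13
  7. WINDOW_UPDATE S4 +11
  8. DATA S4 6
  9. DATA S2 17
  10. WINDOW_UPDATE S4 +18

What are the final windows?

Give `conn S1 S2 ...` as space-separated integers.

Op 1: conn=46 S1=69 S2=46 S3=46 S4=46 blocked=[]
Op 2: conn=70 S1=69 S2=46 S3=46 S4=46 blocked=[]
Op 3: conn=54 S1=53 S2=46 S3=46 S4=46 blocked=[]
Op 4: conn=54 S1=53 S2=68 S3=46 S4=46 blocked=[]
Op 5: conn=40 S1=39 S2=68 S3=46 S4=46 blocked=[]
Op 6: conn=27 S1=39 S2=68 S3=33 S4=46 blocked=[]
Op 7: conn=27 S1=39 S2=68 S3=33 S4=57 blocked=[]
Op 8: conn=21 S1=39 S2=68 S3=33 S4=51 blocked=[]
Op 9: conn=4 S1=39 S2=51 S3=33 S4=51 blocked=[]
Op 10: conn=4 S1=39 S2=51 S3=33 S4=69 blocked=[]

Answer: 4 39 51 33 69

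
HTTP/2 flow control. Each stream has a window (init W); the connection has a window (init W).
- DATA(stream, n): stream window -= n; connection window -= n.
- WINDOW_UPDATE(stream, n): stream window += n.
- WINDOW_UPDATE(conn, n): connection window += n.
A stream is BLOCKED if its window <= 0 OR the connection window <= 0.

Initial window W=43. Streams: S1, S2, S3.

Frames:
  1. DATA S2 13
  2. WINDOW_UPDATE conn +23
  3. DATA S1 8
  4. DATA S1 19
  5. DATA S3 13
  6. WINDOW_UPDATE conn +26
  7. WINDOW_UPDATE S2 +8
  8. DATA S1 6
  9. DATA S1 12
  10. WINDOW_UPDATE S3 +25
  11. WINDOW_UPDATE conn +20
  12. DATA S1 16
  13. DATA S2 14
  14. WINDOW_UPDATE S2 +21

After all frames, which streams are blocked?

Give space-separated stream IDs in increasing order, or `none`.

Op 1: conn=30 S1=43 S2=30 S3=43 blocked=[]
Op 2: conn=53 S1=43 S2=30 S3=43 blocked=[]
Op 3: conn=45 S1=35 S2=30 S3=43 blocked=[]
Op 4: conn=26 S1=16 S2=30 S3=43 blocked=[]
Op 5: conn=13 S1=16 S2=30 S3=30 blocked=[]
Op 6: conn=39 S1=16 S2=30 S3=30 blocked=[]
Op 7: conn=39 S1=16 S2=38 S3=30 blocked=[]
Op 8: conn=33 S1=10 S2=38 S3=30 blocked=[]
Op 9: conn=21 S1=-2 S2=38 S3=30 blocked=[1]
Op 10: conn=21 S1=-2 S2=38 S3=55 blocked=[1]
Op 11: conn=41 S1=-2 S2=38 S3=55 blocked=[1]
Op 12: conn=25 S1=-18 S2=38 S3=55 blocked=[1]
Op 13: conn=11 S1=-18 S2=24 S3=55 blocked=[1]
Op 14: conn=11 S1=-18 S2=45 S3=55 blocked=[1]

Answer: S1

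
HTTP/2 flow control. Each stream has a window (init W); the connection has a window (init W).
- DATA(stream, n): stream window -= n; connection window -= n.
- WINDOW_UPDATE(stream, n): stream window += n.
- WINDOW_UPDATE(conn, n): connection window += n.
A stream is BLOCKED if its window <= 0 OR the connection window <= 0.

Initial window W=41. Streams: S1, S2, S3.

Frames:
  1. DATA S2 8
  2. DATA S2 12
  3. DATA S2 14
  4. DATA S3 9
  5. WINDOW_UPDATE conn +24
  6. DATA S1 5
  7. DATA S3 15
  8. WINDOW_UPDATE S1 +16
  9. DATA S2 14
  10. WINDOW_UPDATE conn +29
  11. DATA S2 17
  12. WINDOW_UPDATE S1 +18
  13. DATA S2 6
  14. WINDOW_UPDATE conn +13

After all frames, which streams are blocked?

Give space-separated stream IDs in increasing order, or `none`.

Answer: S2

Derivation:
Op 1: conn=33 S1=41 S2=33 S3=41 blocked=[]
Op 2: conn=21 S1=41 S2=21 S3=41 blocked=[]
Op 3: conn=7 S1=41 S2=7 S3=41 blocked=[]
Op 4: conn=-2 S1=41 S2=7 S3=32 blocked=[1, 2, 3]
Op 5: conn=22 S1=41 S2=7 S3=32 blocked=[]
Op 6: conn=17 S1=36 S2=7 S3=32 blocked=[]
Op 7: conn=2 S1=36 S2=7 S3=17 blocked=[]
Op 8: conn=2 S1=52 S2=7 S3=17 blocked=[]
Op 9: conn=-12 S1=52 S2=-7 S3=17 blocked=[1, 2, 3]
Op 10: conn=17 S1=52 S2=-7 S3=17 blocked=[2]
Op 11: conn=0 S1=52 S2=-24 S3=17 blocked=[1, 2, 3]
Op 12: conn=0 S1=70 S2=-24 S3=17 blocked=[1, 2, 3]
Op 13: conn=-6 S1=70 S2=-30 S3=17 blocked=[1, 2, 3]
Op 14: conn=7 S1=70 S2=-30 S3=17 blocked=[2]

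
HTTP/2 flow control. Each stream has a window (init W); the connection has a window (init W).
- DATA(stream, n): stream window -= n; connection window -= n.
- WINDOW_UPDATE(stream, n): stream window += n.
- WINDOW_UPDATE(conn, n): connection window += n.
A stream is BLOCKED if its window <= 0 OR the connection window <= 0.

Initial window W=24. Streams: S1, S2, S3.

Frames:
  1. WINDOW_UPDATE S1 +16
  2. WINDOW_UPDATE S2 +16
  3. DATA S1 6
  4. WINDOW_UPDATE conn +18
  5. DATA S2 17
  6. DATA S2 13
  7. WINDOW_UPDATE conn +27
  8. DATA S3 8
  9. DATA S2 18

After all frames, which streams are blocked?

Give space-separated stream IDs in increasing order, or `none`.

Op 1: conn=24 S1=40 S2=24 S3=24 blocked=[]
Op 2: conn=24 S1=40 S2=40 S3=24 blocked=[]
Op 3: conn=18 S1=34 S2=40 S3=24 blocked=[]
Op 4: conn=36 S1=34 S2=40 S3=24 blocked=[]
Op 5: conn=19 S1=34 S2=23 S3=24 blocked=[]
Op 6: conn=6 S1=34 S2=10 S3=24 blocked=[]
Op 7: conn=33 S1=34 S2=10 S3=24 blocked=[]
Op 8: conn=25 S1=34 S2=10 S3=16 blocked=[]
Op 9: conn=7 S1=34 S2=-8 S3=16 blocked=[2]

Answer: S2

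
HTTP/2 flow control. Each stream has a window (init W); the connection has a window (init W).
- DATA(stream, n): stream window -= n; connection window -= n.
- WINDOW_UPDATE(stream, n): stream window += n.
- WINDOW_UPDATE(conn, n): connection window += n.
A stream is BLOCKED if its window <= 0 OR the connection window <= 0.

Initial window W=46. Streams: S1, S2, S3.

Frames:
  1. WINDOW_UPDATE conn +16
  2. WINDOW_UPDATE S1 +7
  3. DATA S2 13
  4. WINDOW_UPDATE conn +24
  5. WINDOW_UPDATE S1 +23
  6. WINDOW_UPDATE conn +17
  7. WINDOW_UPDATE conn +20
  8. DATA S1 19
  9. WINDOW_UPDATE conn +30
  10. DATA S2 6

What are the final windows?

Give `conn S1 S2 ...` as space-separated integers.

Op 1: conn=62 S1=46 S2=46 S3=46 blocked=[]
Op 2: conn=62 S1=53 S2=46 S3=46 blocked=[]
Op 3: conn=49 S1=53 S2=33 S3=46 blocked=[]
Op 4: conn=73 S1=53 S2=33 S3=46 blocked=[]
Op 5: conn=73 S1=76 S2=33 S3=46 blocked=[]
Op 6: conn=90 S1=76 S2=33 S3=46 blocked=[]
Op 7: conn=110 S1=76 S2=33 S3=46 blocked=[]
Op 8: conn=91 S1=57 S2=33 S3=46 blocked=[]
Op 9: conn=121 S1=57 S2=33 S3=46 blocked=[]
Op 10: conn=115 S1=57 S2=27 S3=46 blocked=[]

Answer: 115 57 27 46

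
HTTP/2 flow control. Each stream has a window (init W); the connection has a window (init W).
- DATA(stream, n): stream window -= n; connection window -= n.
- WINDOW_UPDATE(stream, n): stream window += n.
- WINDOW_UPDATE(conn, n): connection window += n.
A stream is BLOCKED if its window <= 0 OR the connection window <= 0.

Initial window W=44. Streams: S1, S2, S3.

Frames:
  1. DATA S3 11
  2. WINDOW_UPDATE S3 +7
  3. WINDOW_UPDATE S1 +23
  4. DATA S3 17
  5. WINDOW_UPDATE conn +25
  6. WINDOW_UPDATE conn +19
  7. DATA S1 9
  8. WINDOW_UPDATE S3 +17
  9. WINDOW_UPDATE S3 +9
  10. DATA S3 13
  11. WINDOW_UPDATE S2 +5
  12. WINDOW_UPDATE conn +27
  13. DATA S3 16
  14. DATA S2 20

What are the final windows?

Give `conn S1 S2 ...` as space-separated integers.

Op 1: conn=33 S1=44 S2=44 S3=33 blocked=[]
Op 2: conn=33 S1=44 S2=44 S3=40 blocked=[]
Op 3: conn=33 S1=67 S2=44 S3=40 blocked=[]
Op 4: conn=16 S1=67 S2=44 S3=23 blocked=[]
Op 5: conn=41 S1=67 S2=44 S3=23 blocked=[]
Op 6: conn=60 S1=67 S2=44 S3=23 blocked=[]
Op 7: conn=51 S1=58 S2=44 S3=23 blocked=[]
Op 8: conn=51 S1=58 S2=44 S3=40 blocked=[]
Op 9: conn=51 S1=58 S2=44 S3=49 blocked=[]
Op 10: conn=38 S1=58 S2=44 S3=36 blocked=[]
Op 11: conn=38 S1=58 S2=49 S3=36 blocked=[]
Op 12: conn=65 S1=58 S2=49 S3=36 blocked=[]
Op 13: conn=49 S1=58 S2=49 S3=20 blocked=[]
Op 14: conn=29 S1=58 S2=29 S3=20 blocked=[]

Answer: 29 58 29 20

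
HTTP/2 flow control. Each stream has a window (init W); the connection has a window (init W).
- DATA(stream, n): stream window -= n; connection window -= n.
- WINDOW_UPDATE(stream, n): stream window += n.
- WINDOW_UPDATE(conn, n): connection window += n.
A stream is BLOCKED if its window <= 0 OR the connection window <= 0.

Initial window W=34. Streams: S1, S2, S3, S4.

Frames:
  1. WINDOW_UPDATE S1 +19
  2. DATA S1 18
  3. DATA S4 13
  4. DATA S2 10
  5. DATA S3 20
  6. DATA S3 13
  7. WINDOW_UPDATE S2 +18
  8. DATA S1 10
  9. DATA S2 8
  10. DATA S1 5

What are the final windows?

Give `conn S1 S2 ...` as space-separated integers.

Op 1: conn=34 S1=53 S2=34 S3=34 S4=34 blocked=[]
Op 2: conn=16 S1=35 S2=34 S3=34 S4=34 blocked=[]
Op 3: conn=3 S1=35 S2=34 S3=34 S4=21 blocked=[]
Op 4: conn=-7 S1=35 S2=24 S3=34 S4=21 blocked=[1, 2, 3, 4]
Op 5: conn=-27 S1=35 S2=24 S3=14 S4=21 blocked=[1, 2, 3, 4]
Op 6: conn=-40 S1=35 S2=24 S3=1 S4=21 blocked=[1, 2, 3, 4]
Op 7: conn=-40 S1=35 S2=42 S3=1 S4=21 blocked=[1, 2, 3, 4]
Op 8: conn=-50 S1=25 S2=42 S3=1 S4=21 blocked=[1, 2, 3, 4]
Op 9: conn=-58 S1=25 S2=34 S3=1 S4=21 blocked=[1, 2, 3, 4]
Op 10: conn=-63 S1=20 S2=34 S3=1 S4=21 blocked=[1, 2, 3, 4]

Answer: -63 20 34 1 21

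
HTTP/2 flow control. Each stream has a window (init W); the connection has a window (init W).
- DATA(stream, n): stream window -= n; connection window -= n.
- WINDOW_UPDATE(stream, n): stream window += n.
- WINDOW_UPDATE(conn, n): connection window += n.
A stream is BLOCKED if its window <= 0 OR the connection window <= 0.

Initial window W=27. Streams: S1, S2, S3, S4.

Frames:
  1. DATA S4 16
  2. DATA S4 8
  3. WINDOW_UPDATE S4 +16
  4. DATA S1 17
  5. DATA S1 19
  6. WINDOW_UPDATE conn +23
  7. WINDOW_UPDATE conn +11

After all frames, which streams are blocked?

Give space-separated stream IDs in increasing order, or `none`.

Answer: S1

Derivation:
Op 1: conn=11 S1=27 S2=27 S3=27 S4=11 blocked=[]
Op 2: conn=3 S1=27 S2=27 S3=27 S4=3 blocked=[]
Op 3: conn=3 S1=27 S2=27 S3=27 S4=19 blocked=[]
Op 4: conn=-14 S1=10 S2=27 S3=27 S4=19 blocked=[1, 2, 3, 4]
Op 5: conn=-33 S1=-9 S2=27 S3=27 S4=19 blocked=[1, 2, 3, 4]
Op 6: conn=-10 S1=-9 S2=27 S3=27 S4=19 blocked=[1, 2, 3, 4]
Op 7: conn=1 S1=-9 S2=27 S3=27 S4=19 blocked=[1]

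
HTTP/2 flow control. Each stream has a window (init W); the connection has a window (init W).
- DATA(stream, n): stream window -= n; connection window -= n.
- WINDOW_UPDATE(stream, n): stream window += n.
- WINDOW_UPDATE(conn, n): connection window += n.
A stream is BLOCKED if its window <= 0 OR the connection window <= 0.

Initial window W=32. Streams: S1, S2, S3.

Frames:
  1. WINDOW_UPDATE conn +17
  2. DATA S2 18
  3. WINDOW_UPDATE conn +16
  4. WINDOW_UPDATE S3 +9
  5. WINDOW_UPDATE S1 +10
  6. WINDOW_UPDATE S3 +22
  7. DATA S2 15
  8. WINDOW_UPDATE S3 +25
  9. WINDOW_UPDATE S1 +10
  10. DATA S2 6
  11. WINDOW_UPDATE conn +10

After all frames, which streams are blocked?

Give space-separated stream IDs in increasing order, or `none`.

Answer: S2

Derivation:
Op 1: conn=49 S1=32 S2=32 S3=32 blocked=[]
Op 2: conn=31 S1=32 S2=14 S3=32 blocked=[]
Op 3: conn=47 S1=32 S2=14 S3=32 blocked=[]
Op 4: conn=47 S1=32 S2=14 S3=41 blocked=[]
Op 5: conn=47 S1=42 S2=14 S3=41 blocked=[]
Op 6: conn=47 S1=42 S2=14 S3=63 blocked=[]
Op 7: conn=32 S1=42 S2=-1 S3=63 blocked=[2]
Op 8: conn=32 S1=42 S2=-1 S3=88 blocked=[2]
Op 9: conn=32 S1=52 S2=-1 S3=88 blocked=[2]
Op 10: conn=26 S1=52 S2=-7 S3=88 blocked=[2]
Op 11: conn=36 S1=52 S2=-7 S3=88 blocked=[2]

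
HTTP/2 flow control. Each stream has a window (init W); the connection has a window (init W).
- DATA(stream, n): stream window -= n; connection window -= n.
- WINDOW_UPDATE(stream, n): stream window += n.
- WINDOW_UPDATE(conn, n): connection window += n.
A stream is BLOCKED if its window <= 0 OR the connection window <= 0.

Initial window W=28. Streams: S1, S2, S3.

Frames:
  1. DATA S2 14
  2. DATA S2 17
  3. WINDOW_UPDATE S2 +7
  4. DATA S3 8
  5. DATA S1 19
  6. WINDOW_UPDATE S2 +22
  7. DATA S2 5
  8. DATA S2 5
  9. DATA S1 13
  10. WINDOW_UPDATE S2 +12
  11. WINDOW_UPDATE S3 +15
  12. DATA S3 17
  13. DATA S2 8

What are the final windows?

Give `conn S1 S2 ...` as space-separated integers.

Op 1: conn=14 S1=28 S2=14 S3=28 blocked=[]
Op 2: conn=-3 S1=28 S2=-3 S3=28 blocked=[1, 2, 3]
Op 3: conn=-3 S1=28 S2=4 S3=28 blocked=[1, 2, 3]
Op 4: conn=-11 S1=28 S2=4 S3=20 blocked=[1, 2, 3]
Op 5: conn=-30 S1=9 S2=4 S3=20 blocked=[1, 2, 3]
Op 6: conn=-30 S1=9 S2=26 S3=20 blocked=[1, 2, 3]
Op 7: conn=-35 S1=9 S2=21 S3=20 blocked=[1, 2, 3]
Op 8: conn=-40 S1=9 S2=16 S3=20 blocked=[1, 2, 3]
Op 9: conn=-53 S1=-4 S2=16 S3=20 blocked=[1, 2, 3]
Op 10: conn=-53 S1=-4 S2=28 S3=20 blocked=[1, 2, 3]
Op 11: conn=-53 S1=-4 S2=28 S3=35 blocked=[1, 2, 3]
Op 12: conn=-70 S1=-4 S2=28 S3=18 blocked=[1, 2, 3]
Op 13: conn=-78 S1=-4 S2=20 S3=18 blocked=[1, 2, 3]

Answer: -78 -4 20 18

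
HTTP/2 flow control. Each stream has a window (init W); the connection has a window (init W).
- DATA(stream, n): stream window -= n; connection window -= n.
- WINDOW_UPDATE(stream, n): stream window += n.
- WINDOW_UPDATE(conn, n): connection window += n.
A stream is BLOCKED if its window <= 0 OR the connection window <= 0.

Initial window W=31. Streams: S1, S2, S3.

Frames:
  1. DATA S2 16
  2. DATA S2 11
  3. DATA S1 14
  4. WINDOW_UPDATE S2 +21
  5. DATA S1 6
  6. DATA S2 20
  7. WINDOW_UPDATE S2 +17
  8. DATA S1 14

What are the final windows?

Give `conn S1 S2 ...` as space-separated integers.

Op 1: conn=15 S1=31 S2=15 S3=31 blocked=[]
Op 2: conn=4 S1=31 S2=4 S3=31 blocked=[]
Op 3: conn=-10 S1=17 S2=4 S3=31 blocked=[1, 2, 3]
Op 4: conn=-10 S1=17 S2=25 S3=31 blocked=[1, 2, 3]
Op 5: conn=-16 S1=11 S2=25 S3=31 blocked=[1, 2, 3]
Op 6: conn=-36 S1=11 S2=5 S3=31 blocked=[1, 2, 3]
Op 7: conn=-36 S1=11 S2=22 S3=31 blocked=[1, 2, 3]
Op 8: conn=-50 S1=-3 S2=22 S3=31 blocked=[1, 2, 3]

Answer: -50 -3 22 31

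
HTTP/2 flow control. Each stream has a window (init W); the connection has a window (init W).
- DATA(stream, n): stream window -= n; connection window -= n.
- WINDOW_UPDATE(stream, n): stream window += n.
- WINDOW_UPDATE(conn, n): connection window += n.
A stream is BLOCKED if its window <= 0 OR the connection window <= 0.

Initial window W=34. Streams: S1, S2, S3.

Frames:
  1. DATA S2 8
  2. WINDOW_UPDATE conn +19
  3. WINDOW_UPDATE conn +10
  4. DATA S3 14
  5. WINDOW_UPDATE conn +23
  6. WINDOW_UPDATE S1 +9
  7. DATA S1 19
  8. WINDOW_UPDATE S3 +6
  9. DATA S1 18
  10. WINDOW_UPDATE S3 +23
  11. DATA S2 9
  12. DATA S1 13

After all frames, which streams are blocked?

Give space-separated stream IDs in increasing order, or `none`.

Op 1: conn=26 S1=34 S2=26 S3=34 blocked=[]
Op 2: conn=45 S1=34 S2=26 S3=34 blocked=[]
Op 3: conn=55 S1=34 S2=26 S3=34 blocked=[]
Op 4: conn=41 S1=34 S2=26 S3=20 blocked=[]
Op 5: conn=64 S1=34 S2=26 S3=20 blocked=[]
Op 6: conn=64 S1=43 S2=26 S3=20 blocked=[]
Op 7: conn=45 S1=24 S2=26 S3=20 blocked=[]
Op 8: conn=45 S1=24 S2=26 S3=26 blocked=[]
Op 9: conn=27 S1=6 S2=26 S3=26 blocked=[]
Op 10: conn=27 S1=6 S2=26 S3=49 blocked=[]
Op 11: conn=18 S1=6 S2=17 S3=49 blocked=[]
Op 12: conn=5 S1=-7 S2=17 S3=49 blocked=[1]

Answer: S1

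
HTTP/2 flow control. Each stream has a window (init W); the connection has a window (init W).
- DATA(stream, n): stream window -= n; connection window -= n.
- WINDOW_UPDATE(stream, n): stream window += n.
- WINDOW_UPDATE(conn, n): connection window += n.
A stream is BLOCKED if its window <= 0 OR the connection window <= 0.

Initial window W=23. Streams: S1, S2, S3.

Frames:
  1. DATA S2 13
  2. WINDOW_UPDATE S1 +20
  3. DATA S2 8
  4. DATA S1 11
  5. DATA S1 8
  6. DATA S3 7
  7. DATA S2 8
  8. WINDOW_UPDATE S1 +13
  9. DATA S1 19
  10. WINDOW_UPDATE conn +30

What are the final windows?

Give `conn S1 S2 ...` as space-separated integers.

Answer: -21 18 -6 16

Derivation:
Op 1: conn=10 S1=23 S2=10 S3=23 blocked=[]
Op 2: conn=10 S1=43 S2=10 S3=23 blocked=[]
Op 3: conn=2 S1=43 S2=2 S3=23 blocked=[]
Op 4: conn=-9 S1=32 S2=2 S3=23 blocked=[1, 2, 3]
Op 5: conn=-17 S1=24 S2=2 S3=23 blocked=[1, 2, 3]
Op 6: conn=-24 S1=24 S2=2 S3=16 blocked=[1, 2, 3]
Op 7: conn=-32 S1=24 S2=-6 S3=16 blocked=[1, 2, 3]
Op 8: conn=-32 S1=37 S2=-6 S3=16 blocked=[1, 2, 3]
Op 9: conn=-51 S1=18 S2=-6 S3=16 blocked=[1, 2, 3]
Op 10: conn=-21 S1=18 S2=-6 S3=16 blocked=[1, 2, 3]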